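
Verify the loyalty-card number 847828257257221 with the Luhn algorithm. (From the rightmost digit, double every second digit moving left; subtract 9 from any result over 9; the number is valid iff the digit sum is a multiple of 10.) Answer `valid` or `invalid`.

From the right, keep odd positions and double even positions (subtract 9 from any doubled value over 9):
  doubled (positions 2,4,...): 4 5 4 1 7 7 8 → sum 36
  kept (positions 1,3,...): 1 2 5 7 2 2 7 8 → sum 34
Total = 70.
70 mod 10 = 0, so the number is valid.

valid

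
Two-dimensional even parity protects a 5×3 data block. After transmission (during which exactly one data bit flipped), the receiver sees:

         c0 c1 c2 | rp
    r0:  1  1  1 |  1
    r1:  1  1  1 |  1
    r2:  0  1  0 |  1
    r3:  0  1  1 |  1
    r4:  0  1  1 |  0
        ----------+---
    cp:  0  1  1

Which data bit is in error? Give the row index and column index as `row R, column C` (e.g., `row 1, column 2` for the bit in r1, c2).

Recompute each row's even parity and compare to rp:
  r0: data parity 1, sent rp 1 → ok
  r1: data parity 1, sent rp 1 → ok
  r2: data parity 1, sent rp 1 → ok
  r3: data parity 0, sent rp 1 → mismatch
  r4: data parity 0, sent rp 0 → ok
Recompute each column's even parity and compare to cp:
  c0: data parity 0, sent cp 0 → ok
  c1: data parity 1, sent cp 1 → ok
  c2: data parity 0, sent cp 1 → mismatch
Exactly one row (r3) and one column (c2) fail → the flipped bit is at their intersection.

row 3, column 2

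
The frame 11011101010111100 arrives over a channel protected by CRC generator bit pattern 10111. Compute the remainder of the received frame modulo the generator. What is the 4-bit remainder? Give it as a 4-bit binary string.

Modulo-2 division of 11011101010111100 by 10111:
  pos 0: 11011 XOR 10111 = 01100
  pos 1: 11001 XOR 10111 = 01110
  pos 2: 11100 XOR 10111 = 01011
  pos 3: 10111 XOR 10111 = 00000
  pos 9: 10111 XOR 10111 = 00000
Remainder = 0100 (nonzero — an error is detected).

0100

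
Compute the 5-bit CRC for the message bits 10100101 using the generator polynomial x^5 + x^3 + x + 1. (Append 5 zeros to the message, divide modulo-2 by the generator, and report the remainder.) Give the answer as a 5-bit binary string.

00101

Append 5 zeros: 1010010100000. Divide by 101011 (XOR where the leading bit is 1):
  pos 0: 101001 XOR 101011 = 000010
  pos 4: 100100 XOR 101011 = 001111
  pos 6: 111100 XOR 101011 = 010111
  pos 7: 101110 XOR 101011 = 000101
Remainder (last 5 bits) = 00101. This is the CRC / FCS.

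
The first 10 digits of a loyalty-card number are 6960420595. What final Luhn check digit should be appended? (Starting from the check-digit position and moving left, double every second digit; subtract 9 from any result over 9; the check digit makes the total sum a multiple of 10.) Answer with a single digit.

Partial digits right→left: 5 9 5 0 2 4 0 6 9 6
Double every second digit counting from the check-digit position (so the 1st, 3rd, 5th, ... of the partial from the right).
  doubled (with −9 where >9): 1 1 4 0 9 → sum 15
  kept as-is: 9 0 4 6 6 → sum 25
Total = 15 + 25 = 40.
Check digit = (10 − (40 mod 10)) mod 10 = 0.

0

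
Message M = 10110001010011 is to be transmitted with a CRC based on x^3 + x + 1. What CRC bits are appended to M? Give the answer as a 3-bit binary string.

Append 3 zeros: 10110001010011000. Divide by 1011 (XOR where the leading bit is 1):
  pos 0: 1011 XOR 1011 = 0000
  pos 7: 1010 XOR 1011 = 0001
  pos 10: 1011 XOR 1011 = 0000
Remainder (last 3 bits) = 000. This is the CRC / FCS.

000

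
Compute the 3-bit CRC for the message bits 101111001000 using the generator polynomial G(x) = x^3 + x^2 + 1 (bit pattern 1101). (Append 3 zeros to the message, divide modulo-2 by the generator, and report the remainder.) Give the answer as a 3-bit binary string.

010

Append 3 zeros: 101111001000000. Divide by 1101 (XOR where the leading bit is 1):
  pos 0: 1011 XOR 1101 = 0110
  pos 1: 1101 XOR 1101 = 0000
  pos 5: 1001 XOR 1101 = 0100
  pos 6: 1000 XOR 1101 = 0101
  pos 7: 1010 XOR 1101 = 0111
  pos 8: 1110 XOR 1101 = 0011
  pos 10: 1100 XOR 1101 = 0001
Remainder (last 3 bits) = 010. This is the CRC / FCS.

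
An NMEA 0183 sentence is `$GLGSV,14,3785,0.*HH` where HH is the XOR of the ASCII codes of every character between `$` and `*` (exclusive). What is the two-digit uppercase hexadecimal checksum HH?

XOR the ASCII codes of the payload characters:
  'G' = 0x47 → acc = 0x47
  'L' = 0x4C → acc = 0x0B
  'G' = 0x47 → acc = 0x4C
  'S' = 0x53 → acc = 0x1F
  'V' = 0x56 → acc = 0x49
  ',' = 0x2C → acc = 0x65
  '1' = 0x31 → acc = 0x54
  '4' = 0x34 → acc = 0x60
  ',' = 0x2C → acc = 0x4C
  '3' = 0x33 → acc = 0x7F
  '7' = 0x37 → acc = 0x48
  '8' = 0x38 → acc = 0x70
  '5' = 0x35 → acc = 0x45
  ',' = 0x2C → acc = 0x69
  '0' = 0x30 → acc = 0x59
  '.' = 0x2E → acc = 0x77
Checksum = 0x77.

77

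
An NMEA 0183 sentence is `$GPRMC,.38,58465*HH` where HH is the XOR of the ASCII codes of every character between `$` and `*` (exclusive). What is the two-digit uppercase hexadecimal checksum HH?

54

XOR the ASCII codes of the payload characters:
  'G' = 0x47 → acc = 0x47
  'P' = 0x50 → acc = 0x17
  'R' = 0x52 → acc = 0x45
  'M' = 0x4D → acc = 0x08
  'C' = 0x43 → acc = 0x4B
  ',' = 0x2C → acc = 0x67
  '.' = 0x2E → acc = 0x49
  '3' = 0x33 → acc = 0x7A
  '8' = 0x38 → acc = 0x42
  ',' = 0x2C → acc = 0x6E
  '5' = 0x35 → acc = 0x5B
  '8' = 0x38 → acc = 0x63
  '4' = 0x34 → acc = 0x57
  '6' = 0x36 → acc = 0x61
  '5' = 0x35 → acc = 0x54
Checksum = 0x54.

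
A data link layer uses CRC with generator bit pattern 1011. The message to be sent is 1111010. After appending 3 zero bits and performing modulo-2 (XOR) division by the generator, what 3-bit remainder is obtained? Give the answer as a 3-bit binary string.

100

Append 3 zeros: 1111010000. Divide by 1011 (XOR where the leading bit is 1):
  pos 0: 1111 XOR 1011 = 0100
  pos 1: 1000 XOR 1011 = 0011
  pos 3: 1110 XOR 1011 = 0101
  pos 4: 1010 XOR 1011 = 0001
Remainder (last 3 bits) = 100. This is the CRC / FCS.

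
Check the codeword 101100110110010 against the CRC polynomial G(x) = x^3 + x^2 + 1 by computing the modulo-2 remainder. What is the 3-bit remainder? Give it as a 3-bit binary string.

000

Modulo-2 division of 101100110110010 by 1101:
  pos 0: 1011 XOR 1101 = 0110
  pos 1: 1100 XOR 1101 = 0001
  pos 4: 1011 XOR 1101 = 0110
  pos 5: 1100 XOR 1101 = 0001
  pos 8: 1110 XOR 1101 = 0011
  pos 10: 1101 XOR 1101 = 0000
Remainder = 000 (zero — the frame passes the CRC check).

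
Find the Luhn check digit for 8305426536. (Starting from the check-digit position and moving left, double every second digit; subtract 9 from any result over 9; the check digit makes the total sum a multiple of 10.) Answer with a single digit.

4

Partial digits right→left: 6 3 5 6 2 4 5 0 3 8
Double every second digit counting from the check-digit position (so the 1st, 3rd, 5th, ... of the partial from the right).
  doubled (with −9 where >9): 3 1 4 1 6 → sum 15
  kept as-is: 3 6 4 0 8 → sum 21
Total = 15 + 21 = 36.
Check digit = (10 − (36 mod 10)) mod 10 = 4.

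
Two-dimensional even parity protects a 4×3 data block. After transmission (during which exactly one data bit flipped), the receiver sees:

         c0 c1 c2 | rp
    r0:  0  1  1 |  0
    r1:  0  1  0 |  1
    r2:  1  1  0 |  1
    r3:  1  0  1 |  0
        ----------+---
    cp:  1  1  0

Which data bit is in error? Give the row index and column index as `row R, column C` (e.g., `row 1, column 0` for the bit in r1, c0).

Recompute each row's even parity and compare to rp:
  r0: data parity 0, sent rp 0 → ok
  r1: data parity 1, sent rp 1 → ok
  r2: data parity 0, sent rp 1 → mismatch
  r3: data parity 0, sent rp 0 → ok
Recompute each column's even parity and compare to cp:
  c0: data parity 0, sent cp 1 → mismatch
  c1: data parity 1, sent cp 1 → ok
  c2: data parity 0, sent cp 0 → ok
Exactly one row (r2) and one column (c0) fail → the flipped bit is at their intersection.

row 2, column 0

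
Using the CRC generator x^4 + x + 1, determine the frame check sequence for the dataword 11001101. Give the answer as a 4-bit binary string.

Append 4 zeros: 110011010000. Divide by 10011 (XOR where the leading bit is 1):
  pos 0: 11001 XOR 10011 = 01010
  pos 1: 10101 XOR 10011 = 00110
  pos 3: 11001 XOR 10011 = 01010
  pos 4: 10100 XOR 10011 = 00111
  pos 6: 11100 XOR 10011 = 01111
  pos 7: 11110 XOR 10011 = 01101
Remainder (last 4 bits) = 1101. This is the CRC / FCS.

1101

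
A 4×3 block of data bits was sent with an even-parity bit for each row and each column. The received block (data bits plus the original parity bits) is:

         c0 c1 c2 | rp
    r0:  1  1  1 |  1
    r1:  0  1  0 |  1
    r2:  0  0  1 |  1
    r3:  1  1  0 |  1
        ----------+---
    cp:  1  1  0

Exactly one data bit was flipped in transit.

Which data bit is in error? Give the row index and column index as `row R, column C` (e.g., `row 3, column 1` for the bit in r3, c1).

Recompute each row's even parity and compare to rp:
  r0: data parity 1, sent rp 1 → ok
  r1: data parity 1, sent rp 1 → ok
  r2: data parity 1, sent rp 1 → ok
  r3: data parity 0, sent rp 1 → mismatch
Recompute each column's even parity and compare to cp:
  c0: data parity 0, sent cp 1 → mismatch
  c1: data parity 1, sent cp 1 → ok
  c2: data parity 0, sent cp 0 → ok
Exactly one row (r3) and one column (c0) fail → the flipped bit is at their intersection.

row 3, column 0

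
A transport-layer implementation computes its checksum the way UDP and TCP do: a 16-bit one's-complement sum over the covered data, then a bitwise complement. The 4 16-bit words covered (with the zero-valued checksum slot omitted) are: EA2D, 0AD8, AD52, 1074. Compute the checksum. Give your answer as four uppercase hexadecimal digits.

One's-complement addition (fold any carry out of bit 15 back into bit 0):
  0xEA2D + 0x0AD8 = 0x0F505
  0xF505 + 0xAD52 = 0x1A257 → wrap carry → 0xA258
  0xA258 + 0x1074 = 0x0B2CC
One's-complement sum = 0xB2CC.
Checksum = ~0xB2CC & 0xFFFF = 0x4D33.

4D33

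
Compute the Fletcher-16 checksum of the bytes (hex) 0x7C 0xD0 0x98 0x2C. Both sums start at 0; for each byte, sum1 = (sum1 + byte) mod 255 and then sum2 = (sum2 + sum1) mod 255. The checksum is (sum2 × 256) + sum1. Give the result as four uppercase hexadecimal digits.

C112

Running sums (mod 255):
  after byte 0 (0x7C): sum1=124, sum2=124
  after byte 1 (0xD0): sum1=77, sum2=201
  after byte 2 (0x98): sum1=229, sum2=175
  after byte 3 (0x2C): sum1=18, sum2=193
Checksum = sum2·256 + sum1 = 193·256 + 18 = 49426 = 0xC112.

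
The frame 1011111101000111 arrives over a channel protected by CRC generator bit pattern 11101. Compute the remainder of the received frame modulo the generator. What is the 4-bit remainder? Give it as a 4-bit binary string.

Modulo-2 division of 1011111101000111 by 11101:
  pos 0: 10111 XOR 11101 = 01010
  pos 1: 10101 XOR 11101 = 01000
  pos 2: 10001 XOR 11101 = 01100
  pos 3: 11001 XOR 11101 = 00100
  pos 5: 10001 XOR 11101 = 01100
  pos 6: 11000 XOR 11101 = 00101
  pos 8: 10100 XOR 11101 = 01001
  pos 9: 10011 XOR 11101 = 01110
  pos 10: 11101 XOR 11101 = 00000
Remainder = 0001 (nonzero — an error is detected).

0001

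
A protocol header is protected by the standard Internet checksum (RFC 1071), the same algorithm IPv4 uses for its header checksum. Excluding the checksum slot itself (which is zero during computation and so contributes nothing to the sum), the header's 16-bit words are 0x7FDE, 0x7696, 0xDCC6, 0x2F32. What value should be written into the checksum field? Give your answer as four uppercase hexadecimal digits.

FD91

One's-complement addition (fold any carry out of bit 15 back into bit 0):
  0x7FDE + 0x7696 = 0x0F674
  0xF674 + 0xDCC6 = 0x1D33A → wrap carry → 0xD33B
  0xD33B + 0x2F32 = 0x1026D → wrap carry → 0x026E
One's-complement sum = 0x026E.
Checksum = ~0x026E & 0xFFFF = 0xFD91.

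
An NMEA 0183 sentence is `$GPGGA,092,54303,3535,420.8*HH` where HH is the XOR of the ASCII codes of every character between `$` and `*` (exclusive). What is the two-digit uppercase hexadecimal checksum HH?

XOR the ASCII codes of the payload characters:
  'G' = 0x47 → acc = 0x47
  'P' = 0x50 → acc = 0x17
  'G' = 0x47 → acc = 0x50
  'G' = 0x47 → acc = 0x17
  'A' = 0x41 → acc = 0x56
  ',' = 0x2C → acc = 0x7A
  '0' = 0x30 → acc = 0x4A
  '9' = 0x39 → acc = 0x73
  '2' = 0x32 → acc = 0x41
  ',' = 0x2C → acc = 0x6D
  '5' = 0x35 → acc = 0x58
  '4' = 0x34 → acc = 0x6C
  '3' = 0x33 → acc = 0x5F
  '0' = 0x30 → acc = 0x6F
  '3' = 0x33 → acc = 0x5C
  ',' = 0x2C → acc = 0x70
  '3' = 0x33 → acc = 0x43
  '5' = 0x35 → acc = 0x76
  '3' = 0x33 → acc = 0x45
  '5' = 0x35 → acc = 0x70
  ',' = 0x2C → acc = 0x5C
  '4' = 0x34 → acc = 0x68
  '2' = 0x32 → acc = 0x5A
  '0' = 0x30 → acc = 0x6A
  '.' = 0x2E → acc = 0x44
  '8' = 0x38 → acc = 0x7C
Checksum = 0x7C.

7C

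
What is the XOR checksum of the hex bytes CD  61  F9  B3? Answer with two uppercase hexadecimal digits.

XOR the bytes together:
  start with 0xCD
  0xCD ⊕ 0x61 = 0xAC
  0xAC ⊕ 0xF9 = 0x55
  0x55 ⊕ 0xB3 = 0xE6

E6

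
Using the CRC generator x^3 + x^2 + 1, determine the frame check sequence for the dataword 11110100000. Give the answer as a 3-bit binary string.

Append 3 zeros: 11110100000000. Divide by 1101 (XOR where the leading bit is 1):
  pos 0: 1111 XOR 1101 = 0010
  pos 2: 1001 XOR 1101 = 0100
  pos 3: 1000 XOR 1101 = 0101
  pos 4: 1010 XOR 1101 = 0111
  pos 5: 1110 XOR 1101 = 0011
  pos 7: 1100 XOR 1101 = 0001
  pos 10: 1000 XOR 1101 = 0101
Remainder (last 3 bits) = 101. This is the CRC / FCS.

101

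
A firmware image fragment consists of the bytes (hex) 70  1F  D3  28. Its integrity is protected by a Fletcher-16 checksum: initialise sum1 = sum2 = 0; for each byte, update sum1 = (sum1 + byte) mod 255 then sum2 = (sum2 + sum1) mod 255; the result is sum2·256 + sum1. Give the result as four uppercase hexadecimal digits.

Running sums (mod 255):
  after byte 0 (70): sum1=112, sum2=112
  after byte 1 (1F): sum1=143, sum2=0
  after byte 2 (D3): sum1=99, sum2=99
  after byte 3 (28): sum1=139, sum2=238
Checksum = sum2·256 + sum1 = 238·256 + 139 = 61067 = 0xEE8B.

EE8B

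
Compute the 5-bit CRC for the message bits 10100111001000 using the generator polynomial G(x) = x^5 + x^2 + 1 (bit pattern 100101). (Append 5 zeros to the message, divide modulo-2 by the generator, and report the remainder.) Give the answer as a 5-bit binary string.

00000

Append 5 zeros: 1010011100100000000. Divide by 100101 (XOR where the leading bit is 1):
  pos 0: 101001 XOR 100101 = 001100
  pos 2: 110011 XOR 100101 = 010110
  pos 3: 101100 XOR 100101 = 001001
  pos 5: 100101 XOR 100101 = 000000
Remainder (last 5 bits) = 00000. This is the CRC / FCS.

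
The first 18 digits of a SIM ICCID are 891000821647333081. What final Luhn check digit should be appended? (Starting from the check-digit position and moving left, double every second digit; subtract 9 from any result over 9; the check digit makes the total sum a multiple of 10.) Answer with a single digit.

5

Partial digits right→left: 1 8 0 3 3 3 7 4 6 1 2 8 0 0 0 1 9 8
Double every second digit counting from the check-digit position (so the 1st, 3rd, 5th, ... of the partial from the right).
  doubled (with −9 where >9): 2 0 6 5 3 4 0 0 9 → sum 29
  kept as-is: 8 3 3 4 1 8 0 1 8 → sum 36
Total = 29 + 36 = 65.
Check digit = (10 − (65 mod 10)) mod 10 = 5.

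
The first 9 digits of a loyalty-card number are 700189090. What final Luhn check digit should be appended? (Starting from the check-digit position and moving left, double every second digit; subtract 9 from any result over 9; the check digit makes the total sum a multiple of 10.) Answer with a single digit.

Partial digits right→left: 0 9 0 9 8 1 0 0 7
Double every second digit counting from the check-digit position (so the 1st, 3rd, 5th, ... of the partial from the right).
  doubled (with −9 where >9): 0 0 7 0 5 → sum 12
  kept as-is: 9 9 1 0 → sum 19
Total = 12 + 19 = 31.
Check digit = (10 − (31 mod 10)) mod 10 = 9.

9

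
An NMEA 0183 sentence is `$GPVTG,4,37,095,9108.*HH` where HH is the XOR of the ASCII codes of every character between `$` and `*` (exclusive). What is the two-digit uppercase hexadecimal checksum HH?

XOR the ASCII codes of the payload characters:
  'G' = 0x47 → acc = 0x47
  'P' = 0x50 → acc = 0x17
  'V' = 0x56 → acc = 0x41
  'T' = 0x54 → acc = 0x15
  'G' = 0x47 → acc = 0x52
  ',' = 0x2C → acc = 0x7E
  '4' = 0x34 → acc = 0x4A
  ',' = 0x2C → acc = 0x66
  '3' = 0x33 → acc = 0x55
  '7' = 0x37 → acc = 0x62
  ',' = 0x2C → acc = 0x4E
  '0' = 0x30 → acc = 0x7E
  '9' = 0x39 → acc = 0x47
  '5' = 0x35 → acc = 0x72
  ',' = 0x2C → acc = 0x5E
  '9' = 0x39 → acc = 0x67
  '1' = 0x31 → acc = 0x56
  '0' = 0x30 → acc = 0x66
  '8' = 0x38 → acc = 0x5E
  '.' = 0x2E → acc = 0x70
Checksum = 0x70.

70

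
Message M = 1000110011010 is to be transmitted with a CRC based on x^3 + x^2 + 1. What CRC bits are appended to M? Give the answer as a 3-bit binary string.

Append 3 zeros: 1000110011010000. Divide by 1101 (XOR where the leading bit is 1):
  pos 0: 1000 XOR 1101 = 0101
  pos 1: 1011 XOR 1101 = 0110
  pos 2: 1101 XOR 1101 = 0000
  pos 8: 1101 XOR 1101 = 0000
Remainder (last 3 bits) = 000. This is the CRC / FCS.

000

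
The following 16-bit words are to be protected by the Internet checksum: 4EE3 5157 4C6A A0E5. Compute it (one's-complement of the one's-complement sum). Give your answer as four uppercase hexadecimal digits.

One's-complement addition (fold any carry out of bit 15 back into bit 0):
  0x4EE3 + 0x5157 = 0x0A03A
  0xA03A + 0x4C6A = 0x0ECA4
  0xECA4 + 0xA0E5 = 0x18D89 → wrap carry → 0x8D8A
One's-complement sum = 0x8D8A.
Checksum = ~0x8D8A & 0xFFFF = 0x7275.

7275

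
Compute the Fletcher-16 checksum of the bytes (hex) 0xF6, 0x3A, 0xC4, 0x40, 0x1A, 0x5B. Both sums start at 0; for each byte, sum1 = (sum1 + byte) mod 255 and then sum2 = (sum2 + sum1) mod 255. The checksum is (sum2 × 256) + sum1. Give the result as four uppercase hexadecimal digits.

50AB

Running sums (mod 255):
  after byte 0 (0xF6): sum1=246, sum2=246
  after byte 1 (0x3A): sum1=49, sum2=40
  after byte 2 (0xC4): sum1=245, sum2=30
  after byte 3 (0x40): sum1=54, sum2=84
  after byte 4 (0x1A): sum1=80, sum2=164
  after byte 5 (0x5B): sum1=171, sum2=80
Checksum = sum2·256 + sum1 = 80·256 + 171 = 20651 = 0x50AB.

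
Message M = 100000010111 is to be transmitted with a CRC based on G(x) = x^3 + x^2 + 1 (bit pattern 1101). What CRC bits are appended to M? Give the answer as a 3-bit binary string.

001

Append 3 zeros: 100000010111000. Divide by 1101 (XOR where the leading bit is 1):
  pos 0: 1000 XOR 1101 = 0101
  pos 1: 1010 XOR 1101 = 0111
  pos 2: 1110 XOR 1101 = 0011
  pos 4: 1101 XOR 1101 = 0000
  pos 9: 1110 XOR 1101 = 0011
  pos 11: 1100 XOR 1101 = 0001
Remainder (last 3 bits) = 001. This is the CRC / FCS.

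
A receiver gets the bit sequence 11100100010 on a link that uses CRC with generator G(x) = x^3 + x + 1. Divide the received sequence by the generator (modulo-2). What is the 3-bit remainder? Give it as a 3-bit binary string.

000

Modulo-2 division of 11100100010 by 1011:
  pos 0: 1110 XOR 1011 = 0101
  pos 1: 1010 XOR 1011 = 0001
  pos 4: 1100 XOR 1011 = 0111
  pos 5: 1110 XOR 1011 = 0101
  pos 6: 1011 XOR 1011 = 0000
Remainder = 000 (zero — the frame passes the CRC check).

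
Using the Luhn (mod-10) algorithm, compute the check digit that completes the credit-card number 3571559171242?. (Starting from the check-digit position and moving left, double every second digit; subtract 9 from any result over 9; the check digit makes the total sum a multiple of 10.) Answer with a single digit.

9

Partial digits right→left: 2 4 2 1 7 1 9 5 5 1 7 5 3
Double every second digit counting from the check-digit position (so the 1st, 3rd, 5th, ... of the partial from the right).
  doubled (with −9 where >9): 4 4 5 9 1 5 6 → sum 34
  kept as-is: 4 1 1 5 1 5 → sum 17
Total = 34 + 17 = 51.
Check digit = (10 − (51 mod 10)) mod 10 = 9.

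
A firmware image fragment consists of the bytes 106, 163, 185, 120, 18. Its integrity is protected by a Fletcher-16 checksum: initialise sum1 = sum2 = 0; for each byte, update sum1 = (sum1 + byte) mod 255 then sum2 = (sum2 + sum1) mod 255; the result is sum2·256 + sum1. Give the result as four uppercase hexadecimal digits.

D252

Running sums (mod 255):
  after byte 0 (106): sum1=106, sum2=106
  after byte 1 (163): sum1=14, sum2=120
  after byte 2 (185): sum1=199, sum2=64
  after byte 3 (120): sum1=64, sum2=128
  after byte 4 (18): sum1=82, sum2=210
Checksum = sum2·256 + sum1 = 210·256 + 82 = 53842 = 0xD252.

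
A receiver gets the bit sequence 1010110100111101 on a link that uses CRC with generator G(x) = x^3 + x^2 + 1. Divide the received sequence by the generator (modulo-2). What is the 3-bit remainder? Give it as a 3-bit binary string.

000

Modulo-2 division of 1010110100111101 by 1101:
  pos 0: 1010 XOR 1101 = 0111
  pos 1: 1111 XOR 1101 = 0010
  pos 3: 1010 XOR 1101 = 0111
  pos 4: 1111 XOR 1101 = 0010
  pos 6: 1000 XOR 1101 = 0101
  pos 7: 1011 XOR 1101 = 0110
  pos 8: 1101 XOR 1101 = 0000
  pos 12: 1101 XOR 1101 = 0000
Remainder = 000 (zero — the frame passes the CRC check).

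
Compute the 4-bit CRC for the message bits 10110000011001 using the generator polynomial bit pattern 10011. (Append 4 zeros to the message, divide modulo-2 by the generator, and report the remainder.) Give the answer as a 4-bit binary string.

0001

Append 4 zeros: 101100000110010000. Divide by 10011 (XOR where the leading bit is 1):
  pos 0: 10110 XOR 10011 = 00101
  pos 2: 10100 XOR 10011 = 00111
  pos 4: 11100 XOR 10011 = 01111
  pos 5: 11111 XOR 10011 = 01100
  pos 6: 11001 XOR 10011 = 01010
  pos 7: 10100 XOR 10011 = 00111
  pos 9: 11101 XOR 10011 = 01110
  pos 10: 11100 XOR 10011 = 01111
  pos 11: 11110 XOR 10011 = 01101
  pos 12: 11010 XOR 10011 = 01001
  pos 13: 10010 XOR 10011 = 00001
Remainder (last 4 bits) = 0001. This is the CRC / FCS.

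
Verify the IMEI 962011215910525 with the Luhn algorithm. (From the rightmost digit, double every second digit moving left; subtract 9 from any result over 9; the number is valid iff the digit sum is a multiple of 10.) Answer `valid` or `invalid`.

From the right, keep odd positions and double even positions (subtract 9 from any doubled value over 9):
  doubled (positions 2,4,...): 4 0 9 2 2 0 3 → sum 20
  kept (positions 1,3,...): 5 5 1 5 2 1 2 9 → sum 30
Total = 50.
50 mod 10 = 0, so the number is valid.

valid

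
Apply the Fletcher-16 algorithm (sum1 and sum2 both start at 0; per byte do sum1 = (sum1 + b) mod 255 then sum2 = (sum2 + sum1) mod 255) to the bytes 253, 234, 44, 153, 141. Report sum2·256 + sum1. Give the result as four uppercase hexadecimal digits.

Running sums (mod 255):
  after byte 0 (253): sum1=253, sum2=253
  after byte 1 (234): sum1=232, sum2=230
  after byte 2 (44): sum1=21, sum2=251
  after byte 3 (153): sum1=174, sum2=170
  after byte 4 (141): sum1=60, sum2=230
Checksum = sum2·256 + sum1 = 230·256 + 60 = 58940 = 0xE63C.

E63C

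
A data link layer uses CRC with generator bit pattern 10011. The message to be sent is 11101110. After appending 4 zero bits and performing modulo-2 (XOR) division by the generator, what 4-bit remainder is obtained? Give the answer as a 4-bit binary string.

Append 4 zeros: 111011100000. Divide by 10011 (XOR where the leading bit is 1):
  pos 0: 11101 XOR 10011 = 01110
  pos 1: 11101 XOR 10011 = 01110
  pos 2: 11101 XOR 10011 = 01110
  pos 3: 11100 XOR 10011 = 01111
  pos 4: 11110 XOR 10011 = 01101
  pos 5: 11010 XOR 10011 = 01001
  pos 6: 10010 XOR 10011 = 00001
Remainder (last 4 bits) = 0010. This is the CRC / FCS.

0010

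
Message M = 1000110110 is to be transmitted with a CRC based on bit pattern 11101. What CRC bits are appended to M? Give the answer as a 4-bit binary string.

Append 4 zeros: 10001101100000. Divide by 11101 (XOR where the leading bit is 1):
  pos 0: 10001 XOR 11101 = 01100
  pos 1: 11001 XOR 11101 = 00100
  pos 3: 10001 XOR 11101 = 01100
  pos 4: 11001 XOR 11101 = 00100
  pos 6: 10000 XOR 11101 = 01101
  pos 7: 11010 XOR 11101 = 00111
  pos 9: 11100 XOR 11101 = 00001
Remainder (last 4 bits) = 0001. This is the CRC / FCS.

0001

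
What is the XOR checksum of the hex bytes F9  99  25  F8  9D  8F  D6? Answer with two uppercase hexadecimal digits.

XOR the bytes together:
  start with 0xF9
  0xF9 ⊕ 0x99 = 0x60
  0x60 ⊕ 0x25 = 0x45
  0x45 ⊕ 0xF8 = 0xBD
  0xBD ⊕ 0x9D = 0x20
  0x20 ⊕ 0x8F = 0xAF
  0xAF ⊕ 0xD6 = 0x79

79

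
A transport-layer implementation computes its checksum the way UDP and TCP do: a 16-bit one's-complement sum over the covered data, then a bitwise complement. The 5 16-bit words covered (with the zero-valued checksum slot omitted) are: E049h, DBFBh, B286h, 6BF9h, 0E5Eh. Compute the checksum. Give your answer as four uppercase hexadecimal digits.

One's-complement addition (fold any carry out of bit 15 back into bit 0):
  0xE049 + 0xDBFB = 0x1BC44 → wrap carry → 0xBC45
  0xBC45 + 0xB286 = 0x16ECB → wrap carry → 0x6ECC
  0x6ECC + 0x6BF9 = 0x0DAC5
  0xDAC5 + 0x0E5E = 0x0E923
One's-complement sum = 0xE923.
Checksum = ~0xE923 & 0xFFFF = 0x16DC.

16DC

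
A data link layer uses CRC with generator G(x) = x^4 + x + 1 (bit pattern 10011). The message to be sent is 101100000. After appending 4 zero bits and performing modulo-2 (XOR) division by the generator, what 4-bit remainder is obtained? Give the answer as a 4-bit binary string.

0010

Append 4 zeros: 1011000000000. Divide by 10011 (XOR where the leading bit is 1):
  pos 0: 10110 XOR 10011 = 00101
  pos 2: 10100 XOR 10011 = 00111
  pos 4: 11100 XOR 10011 = 01111
  pos 5: 11110 XOR 10011 = 01101
  pos 6: 11010 XOR 10011 = 01001
  pos 7: 10010 XOR 10011 = 00001
Remainder (last 4 bits) = 0010. This is the CRC / FCS.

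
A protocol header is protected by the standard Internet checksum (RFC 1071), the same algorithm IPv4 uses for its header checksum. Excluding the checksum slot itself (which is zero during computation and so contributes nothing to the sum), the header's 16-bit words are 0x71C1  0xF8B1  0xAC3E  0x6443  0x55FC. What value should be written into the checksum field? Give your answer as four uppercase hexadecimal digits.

2F0E

One's-complement addition (fold any carry out of bit 15 back into bit 0):
  0x71C1 + 0xF8B1 = 0x16A72 → wrap carry → 0x6A73
  0x6A73 + 0xAC3E = 0x116B1 → wrap carry → 0x16B2
  0x16B2 + 0x6443 = 0x07AF5
  0x7AF5 + 0x55FC = 0x0D0F1
One's-complement sum = 0xD0F1.
Checksum = ~0xD0F1 & 0xFFFF = 0x2F0E.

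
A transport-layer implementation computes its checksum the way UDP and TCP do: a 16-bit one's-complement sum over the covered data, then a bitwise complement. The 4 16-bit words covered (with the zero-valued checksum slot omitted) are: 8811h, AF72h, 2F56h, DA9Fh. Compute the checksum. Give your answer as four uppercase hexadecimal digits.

One's-complement addition (fold any carry out of bit 15 back into bit 0):
  0x8811 + 0xAF72 = 0x13783 → wrap carry → 0x3784
  0x3784 + 0x2F56 = 0x066DA
  0x66DA + 0xDA9F = 0x14179 → wrap carry → 0x417A
One's-complement sum = 0x417A.
Checksum = ~0x417A & 0xFFFF = 0xBE85.

BE85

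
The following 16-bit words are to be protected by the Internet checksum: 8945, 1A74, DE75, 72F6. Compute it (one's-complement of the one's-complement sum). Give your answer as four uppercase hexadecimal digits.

One's-complement addition (fold any carry out of bit 15 back into bit 0):
  0x8945 + 0x1A74 = 0x0A3B9
  0xA3B9 + 0xDE75 = 0x1822E → wrap carry → 0x822F
  0x822F + 0x72F6 = 0x0F525
One's-complement sum = 0xF525.
Checksum = ~0xF525 & 0xFFFF = 0x0ADA.

0ADA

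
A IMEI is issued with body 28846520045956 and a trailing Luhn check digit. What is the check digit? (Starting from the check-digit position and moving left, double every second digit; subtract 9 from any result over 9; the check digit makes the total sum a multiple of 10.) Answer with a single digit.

6

Partial digits right→left: 6 5 9 5 4 0 0 2 5 6 4 8 8 2
Double every second digit counting from the check-digit position (so the 1st, 3rd, 5th, ... of the partial from the right).
  doubled (with −9 where >9): 3 9 8 0 1 8 7 → sum 36
  kept as-is: 5 5 0 2 6 8 2 → sum 28
Total = 36 + 28 = 64.
Check digit = (10 − (64 mod 10)) mod 10 = 6.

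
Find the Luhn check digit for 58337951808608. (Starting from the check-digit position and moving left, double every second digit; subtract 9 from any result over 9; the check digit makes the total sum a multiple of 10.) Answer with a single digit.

Partial digits right→left: 8 0 6 8 0 8 1 5 9 7 3 3 8 5
Double every second digit counting from the check-digit position (so the 1st, 3rd, 5th, ... of the partial from the right).
  doubled (with −9 where >9): 7 3 0 2 9 6 7 → sum 34
  kept as-is: 0 8 8 5 7 3 5 → sum 36
Total = 34 + 36 = 70.
Check digit = (10 − (70 mod 10)) mod 10 = 0.

0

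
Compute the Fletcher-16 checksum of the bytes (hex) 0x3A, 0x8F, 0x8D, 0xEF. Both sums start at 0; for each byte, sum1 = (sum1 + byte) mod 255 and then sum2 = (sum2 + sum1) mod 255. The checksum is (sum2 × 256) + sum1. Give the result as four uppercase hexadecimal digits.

Running sums (mod 255):
  after byte 0 (0x3A): sum1=58, sum2=58
  after byte 1 (0x8F): sum1=201, sum2=4
  after byte 2 (0x8D): sum1=87, sum2=91
  after byte 3 (0xEF): sum1=71, sum2=162
Checksum = sum2·256 + sum1 = 162·256 + 71 = 41543 = 0xA247.

A247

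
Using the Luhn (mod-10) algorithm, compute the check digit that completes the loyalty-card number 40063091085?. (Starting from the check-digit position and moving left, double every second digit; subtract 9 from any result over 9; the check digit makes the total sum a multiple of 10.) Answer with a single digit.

Partial digits right→left: 5 8 0 1 9 0 3 6 0 0 4
Double every second digit counting from the check-digit position (so the 1st, 3rd, 5th, ... of the partial from the right).
  doubled (with −9 where >9): 1 0 9 6 0 8 → sum 24
  kept as-is: 8 1 0 6 0 → sum 15
Total = 24 + 15 = 39.
Check digit = (10 − (39 mod 10)) mod 10 = 1.

1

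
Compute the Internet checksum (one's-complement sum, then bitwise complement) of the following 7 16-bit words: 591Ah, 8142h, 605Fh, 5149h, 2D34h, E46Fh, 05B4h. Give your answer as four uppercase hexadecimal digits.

5CA2

One's-complement addition (fold any carry out of bit 15 back into bit 0):
  0x591A + 0x8142 = 0x0DA5C
  0xDA5C + 0x605F = 0x13ABB → wrap carry → 0x3ABC
  0x3ABC + 0x5149 = 0x08C05
  0x8C05 + 0x2D34 = 0x0B939
  0xB939 + 0xE46F = 0x19DA8 → wrap carry → 0x9DA9
  0x9DA9 + 0x05B4 = 0x0A35D
One's-complement sum = 0xA35D.
Checksum = ~0xA35D & 0xFFFF = 0x5CA2.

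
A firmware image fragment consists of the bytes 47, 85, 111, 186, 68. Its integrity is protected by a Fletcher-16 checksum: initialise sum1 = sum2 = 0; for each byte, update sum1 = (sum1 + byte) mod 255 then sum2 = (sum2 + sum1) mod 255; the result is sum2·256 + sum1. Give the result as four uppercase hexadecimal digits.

Running sums (mod 255):
  after byte 0 (47): sum1=47, sum2=47
  after byte 1 (85): sum1=132, sum2=179
  after byte 2 (111): sum1=243, sum2=167
  after byte 3 (186): sum1=174, sum2=86
  after byte 4 (68): sum1=242, sum2=73
Checksum = sum2·256 + sum1 = 73·256 + 242 = 18930 = 0x49F2.

49F2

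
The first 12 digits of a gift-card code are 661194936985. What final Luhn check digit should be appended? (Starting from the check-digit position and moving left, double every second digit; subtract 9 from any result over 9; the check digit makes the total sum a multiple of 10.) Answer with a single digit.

Partial digits right→left: 5 8 9 6 3 9 4 9 1 1 6 6
Double every second digit counting from the check-digit position (so the 1st, 3rd, 5th, ... of the partial from the right).
  doubled (with −9 where >9): 1 9 6 8 2 3 → sum 29
  kept as-is: 8 6 9 9 1 6 → sum 39
Total = 29 + 39 = 68.
Check digit = (10 − (68 mod 10)) mod 10 = 2.

2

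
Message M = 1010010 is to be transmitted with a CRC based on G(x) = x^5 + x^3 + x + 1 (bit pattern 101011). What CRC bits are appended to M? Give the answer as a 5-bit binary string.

00111

Append 5 zeros: 101001000000. Divide by 101011 (XOR where the leading bit is 1):
  pos 0: 101001 XOR 101011 = 000010
  pos 4: 100000 XOR 101011 = 001011
  pos 6: 101100 XOR 101011 = 000111
Remainder (last 5 bits) = 00111. This is the CRC / FCS.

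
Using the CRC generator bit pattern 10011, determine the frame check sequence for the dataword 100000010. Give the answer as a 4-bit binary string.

1001

Append 4 zeros: 1000000100000. Divide by 10011 (XOR where the leading bit is 1):
  pos 0: 10000 XOR 10011 = 00011
  pos 3: 11001 XOR 10011 = 01010
  pos 4: 10100 XOR 10011 = 00111
  pos 6: 11100 XOR 10011 = 01111
  pos 7: 11110 XOR 10011 = 01101
  pos 8: 11010 XOR 10011 = 01001
Remainder (last 4 bits) = 1001. This is the CRC / FCS.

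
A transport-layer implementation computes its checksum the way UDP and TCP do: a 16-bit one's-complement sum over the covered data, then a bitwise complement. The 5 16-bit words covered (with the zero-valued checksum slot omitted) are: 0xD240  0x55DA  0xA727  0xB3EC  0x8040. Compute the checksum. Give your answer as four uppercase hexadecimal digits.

One's-complement addition (fold any carry out of bit 15 back into bit 0):
  0xD240 + 0x55DA = 0x1281A → wrap carry → 0x281B
  0x281B + 0xA727 = 0x0CF42
  0xCF42 + 0xB3EC = 0x1832E → wrap carry → 0x832F
  0x832F + 0x8040 = 0x1036F → wrap carry → 0x0370
One's-complement sum = 0x0370.
Checksum = ~0x0370 & 0xFFFF = 0xFC8F.

FC8F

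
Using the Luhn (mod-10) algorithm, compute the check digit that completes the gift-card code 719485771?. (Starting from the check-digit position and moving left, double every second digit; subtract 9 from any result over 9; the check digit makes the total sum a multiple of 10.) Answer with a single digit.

Partial digits right→left: 1 7 7 5 8 4 9 1 7
Double every second digit counting from the check-digit position (so the 1st, 3rd, 5th, ... of the partial from the right).
  doubled (with −9 where >9): 2 5 7 9 5 → sum 28
  kept as-is: 7 5 4 1 → sum 17
Total = 28 + 17 = 45.
Check digit = (10 − (45 mod 10)) mod 10 = 5.

5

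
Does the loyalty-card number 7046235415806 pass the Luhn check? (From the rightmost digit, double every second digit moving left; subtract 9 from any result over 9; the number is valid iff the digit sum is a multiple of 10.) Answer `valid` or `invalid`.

invalid

From the right, keep odd positions and double even positions (subtract 9 from any doubled value over 9):
  doubled (positions 2,4,...): 0 1 8 6 3 0 → sum 18
  kept (positions 1,3,...): 6 8 1 5 2 4 7 → sum 33
Total = 51.
51 mod 10 = 1, so the number is invalid.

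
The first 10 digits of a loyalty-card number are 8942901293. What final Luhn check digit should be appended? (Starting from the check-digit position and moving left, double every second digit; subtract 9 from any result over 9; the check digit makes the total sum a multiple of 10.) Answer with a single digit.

6

Partial digits right→left: 3 9 2 1 0 9 2 4 9 8
Double every second digit counting from the check-digit position (so the 1st, 3rd, 5th, ... of the partial from the right).
  doubled (with −9 where >9): 6 4 0 4 9 → sum 23
  kept as-is: 9 1 9 4 8 → sum 31
Total = 23 + 31 = 54.
Check digit = (10 − (54 mod 10)) mod 10 = 6.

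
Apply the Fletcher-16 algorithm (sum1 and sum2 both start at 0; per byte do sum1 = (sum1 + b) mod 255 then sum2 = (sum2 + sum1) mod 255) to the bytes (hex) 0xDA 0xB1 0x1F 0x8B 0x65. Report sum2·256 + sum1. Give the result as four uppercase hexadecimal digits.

Running sums (mod 255):
  after byte 0 (0xDA): sum1=218, sum2=218
  after byte 1 (0xB1): sum1=140, sum2=103
  after byte 2 (0x1F): sum1=171, sum2=19
  after byte 3 (0x8B): sum1=55, sum2=74
  after byte 4 (0x65): sum1=156, sum2=230
Checksum = sum2·256 + sum1 = 230·256 + 156 = 59036 = 0xE69C.

E69C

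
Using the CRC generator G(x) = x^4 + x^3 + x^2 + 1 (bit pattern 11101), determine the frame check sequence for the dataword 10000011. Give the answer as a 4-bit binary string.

Append 4 zeros: 100000110000. Divide by 11101 (XOR where the leading bit is 1):
  pos 0: 10000 XOR 11101 = 01101
  pos 1: 11010 XOR 11101 = 00111
  pos 3: 11111 XOR 11101 = 00010
  pos 6: 10000 XOR 11101 = 01101
  pos 7: 11010 XOR 11101 = 00111
Remainder (last 4 bits) = 0111. This is the CRC / FCS.

0111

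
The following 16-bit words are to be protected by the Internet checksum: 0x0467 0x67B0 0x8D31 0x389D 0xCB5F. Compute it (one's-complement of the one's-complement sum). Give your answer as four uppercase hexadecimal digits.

One's-complement addition (fold any carry out of bit 15 back into bit 0):
  0x0467 + 0x67B0 = 0x06C17
  0x6C17 + 0x8D31 = 0x0F948
  0xF948 + 0x389D = 0x131E5 → wrap carry → 0x31E6
  0x31E6 + 0xCB5F = 0x0FD45
One's-complement sum = 0xFD45.
Checksum = ~0xFD45 & 0xFFFF = 0x02BA.

02BA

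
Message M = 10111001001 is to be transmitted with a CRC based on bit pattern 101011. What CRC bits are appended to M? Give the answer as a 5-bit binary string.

01100

Append 5 zeros: 1011100100100000. Divide by 101011 (XOR where the leading bit is 1):
  pos 0: 101110 XOR 101011 = 000101
  pos 3: 101010 XOR 101011 = 000001
  pos 8: 101000 XOR 101011 = 000011
Remainder (last 5 bits) = 01100. This is the CRC / FCS.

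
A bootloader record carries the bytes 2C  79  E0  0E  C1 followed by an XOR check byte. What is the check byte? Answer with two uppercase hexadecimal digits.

7A

XOR the bytes together:
  start with 0x2C
  0x2C ⊕ 0x79 = 0x55
  0x55 ⊕ 0xE0 = 0xB5
  0xB5 ⊕ 0x0E = 0xBB
  0xBB ⊕ 0xC1 = 0x7A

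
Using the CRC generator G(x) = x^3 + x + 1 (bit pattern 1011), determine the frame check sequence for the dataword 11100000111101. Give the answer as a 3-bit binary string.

101

Append 3 zeros: 11100000111101000. Divide by 1011 (XOR where the leading bit is 1):
  pos 0: 1110 XOR 1011 = 0101
  pos 1: 1010 XOR 1011 = 0001
  pos 4: 1000 XOR 1011 = 0011
  pos 6: 1111 XOR 1011 = 0100
  pos 7: 1001 XOR 1011 = 0010
  pos 9: 1010 XOR 1011 = 0001
  pos 12: 1100 XOR 1011 = 0111
  pos 13: 1110 XOR 1011 = 0101
Remainder (last 3 bits) = 101. This is the CRC / FCS.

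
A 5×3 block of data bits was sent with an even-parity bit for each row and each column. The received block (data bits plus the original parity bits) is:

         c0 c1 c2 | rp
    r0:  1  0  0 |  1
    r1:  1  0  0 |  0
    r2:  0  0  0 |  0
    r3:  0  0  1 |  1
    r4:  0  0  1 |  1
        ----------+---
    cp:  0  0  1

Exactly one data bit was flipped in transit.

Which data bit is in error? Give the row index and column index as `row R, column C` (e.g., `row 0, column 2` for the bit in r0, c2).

row 1, column 2

Recompute each row's even parity and compare to rp:
  r0: data parity 1, sent rp 1 → ok
  r1: data parity 1, sent rp 0 → mismatch
  r2: data parity 0, sent rp 0 → ok
  r3: data parity 1, sent rp 1 → ok
  r4: data parity 1, sent rp 1 → ok
Recompute each column's even parity and compare to cp:
  c0: data parity 0, sent cp 0 → ok
  c1: data parity 0, sent cp 0 → ok
  c2: data parity 0, sent cp 1 → mismatch
Exactly one row (r1) and one column (c2) fail → the flipped bit is at their intersection.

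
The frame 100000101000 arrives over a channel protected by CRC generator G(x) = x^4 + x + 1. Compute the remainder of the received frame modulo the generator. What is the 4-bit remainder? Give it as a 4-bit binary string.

Modulo-2 division of 100000101000 by 10011:
  pos 0: 10000 XOR 10011 = 00011
  pos 3: 11010 XOR 10011 = 01001
  pos 4: 10011 XOR 10011 = 00000
Remainder = 0000 (zero — the frame passes the CRC check).

0000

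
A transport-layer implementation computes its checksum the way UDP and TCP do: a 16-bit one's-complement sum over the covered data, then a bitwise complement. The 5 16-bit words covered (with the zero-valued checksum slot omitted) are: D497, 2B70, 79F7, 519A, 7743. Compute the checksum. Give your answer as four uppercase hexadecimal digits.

One's-complement addition (fold any carry out of bit 15 back into bit 0):
  0xD497 + 0x2B70 = 0x10007 → wrap carry → 0x0008
  0x0008 + 0x79F7 = 0x079FF
  0x79FF + 0x519A = 0x0CB99
  0xCB99 + 0x7743 = 0x142DC → wrap carry → 0x42DD
One's-complement sum = 0x42DD.
Checksum = ~0x42DD & 0xFFFF = 0xBD22.

BD22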